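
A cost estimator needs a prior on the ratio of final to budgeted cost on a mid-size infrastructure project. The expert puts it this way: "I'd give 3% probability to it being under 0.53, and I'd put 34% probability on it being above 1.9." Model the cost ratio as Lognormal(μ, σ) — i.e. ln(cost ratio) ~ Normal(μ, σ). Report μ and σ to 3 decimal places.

μ ≈ 0.412, σ ≈ 0.557

If T ~ Lognormal(μ,σ) then ln T ~ Normal(μ,σ), so the p-quantile of ln T is μ + z_p·σ.
ln(0.53) = -0.6349 and ln(1.9) = 0.6419; z_{0.03} = -1.881, z_{0.66} = 0.4125.
σ = (0.6419 − -0.6349)/(0.4125 − (-1.881)) = 0.557.
μ = -0.6349 − (-1.881)·0.557 = 0.412.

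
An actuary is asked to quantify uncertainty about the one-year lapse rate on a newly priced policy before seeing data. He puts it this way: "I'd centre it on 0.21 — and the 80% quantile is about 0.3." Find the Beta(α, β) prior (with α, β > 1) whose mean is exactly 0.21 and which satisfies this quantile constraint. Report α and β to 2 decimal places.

α ≈ 2.66, β ≈ 10.02

With mean 0.21 fixed, write α = 0.21s, β = 0.79s where s = α+β.
Need P(θ < 0.3) = 0.8 under Beta(0.21s, 0.79s). Normal approximation: (q−m)/√(m(1−m)/s) ≈ z_{0.8} = 0.842, so s ≈ 0.21·0.79·(0.842)²/(0.3−0.21)² = 14.5.
At s = 14.5: P(θ<0.3) ≈ 0.812. Adjusting to match 0.8 gives s ≈ 12.69.
So α = 0.21·12.69 ≈ 2.66, β = 0.79·12.69 ≈ 10.02.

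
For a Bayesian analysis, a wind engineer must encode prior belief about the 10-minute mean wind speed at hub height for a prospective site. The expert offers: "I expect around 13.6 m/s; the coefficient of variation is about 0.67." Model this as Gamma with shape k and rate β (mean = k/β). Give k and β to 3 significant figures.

For Gamma(k, rate β): mean = k/β, variance = k/β², so CV = 1/√k.
CV = 0.67, hence k = 1/CV² = 2.23.
Then β = k/mean = 2.23/13.6 = 0.164.

k ≈ 2.23, β ≈ 0.164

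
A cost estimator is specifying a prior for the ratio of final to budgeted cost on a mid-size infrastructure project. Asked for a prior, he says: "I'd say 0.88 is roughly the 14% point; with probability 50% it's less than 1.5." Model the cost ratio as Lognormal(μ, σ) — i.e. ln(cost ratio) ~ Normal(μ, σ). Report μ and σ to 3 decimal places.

If T ~ Lognormal(μ,σ) then ln T ~ Normal(μ,σ), so the p-quantile of ln T is μ + z_p·σ.
ln(0.88) = -0.1278 and ln(1.5) = 0.4055; z_{0.14} = -1.08, z_{0.5} = 0.
σ = (0.4055 − -0.1278)/(0 − (-1.08)) = 0.494.
μ = -0.1278 − (-1.08)·0.494 = 0.405.

μ ≈ 0.405, σ ≈ 0.494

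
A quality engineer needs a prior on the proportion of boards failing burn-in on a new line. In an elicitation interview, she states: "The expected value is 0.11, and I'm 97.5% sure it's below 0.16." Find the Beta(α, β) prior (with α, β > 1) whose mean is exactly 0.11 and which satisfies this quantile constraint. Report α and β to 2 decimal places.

With mean 0.11 fixed, write α = 0.11s, β = 0.89s where s = α+β.
Need P(θ < 0.16) = 0.975 under Beta(0.11s, 0.89s). Normal approximation: (q−m)/√(m(1−m)/s) ≈ z_{0.975} = 1.96, so s ≈ 0.11·0.89·(1.96)²/(0.16−0.11)² = 150.4.
At s = 150.4: P(θ<0.16) ≈ 0.965. Adjusting to match 0.975 gives s ≈ 176.57.
So α = 0.11·176.57 ≈ 19.42, β = 0.89·176.57 ≈ 157.15.

α ≈ 19.42, β ≈ 157.15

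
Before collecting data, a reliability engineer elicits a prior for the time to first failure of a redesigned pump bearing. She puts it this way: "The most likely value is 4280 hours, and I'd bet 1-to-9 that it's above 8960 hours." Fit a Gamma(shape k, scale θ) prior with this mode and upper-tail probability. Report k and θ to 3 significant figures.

k ≈ 4.52, θ ≈ 1220

Gamma(k,θ) with k>1 has mode (k−1)θ, so θ = 4280/(k−1).
Need P(X < 8960) = 0.9 with θ tied to k this way. Start at k = 2, θ = 4280: P(X<8960) ≈ 0.619.
Too low — raise k to concentrate. Iterating converges to k ≈ 4.52.
Then θ = 4280/(4.52−1) ≈ 1220.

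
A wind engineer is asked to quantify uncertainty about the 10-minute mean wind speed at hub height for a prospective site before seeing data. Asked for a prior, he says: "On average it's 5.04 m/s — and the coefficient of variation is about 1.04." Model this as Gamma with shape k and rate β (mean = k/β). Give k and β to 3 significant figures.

k ≈ 0.925, β ≈ 0.183

For Gamma(k, rate β): mean = k/β, variance = k/β², so CV = 1/√k.
CV = 1.04, hence k = 1/CV² = 0.925.
Then β = k/mean = 0.925/5.04 = 0.183.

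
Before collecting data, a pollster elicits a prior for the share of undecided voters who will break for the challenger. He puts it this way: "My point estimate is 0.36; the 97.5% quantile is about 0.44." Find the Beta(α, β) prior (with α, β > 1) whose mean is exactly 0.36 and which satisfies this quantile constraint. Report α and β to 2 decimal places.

With mean 0.36 fixed, write α = 0.36s, β = 0.64s where s = α+β.
Need P(θ < 0.44) = 0.975 under Beta(0.36s, 0.64s). Normal approximation: (q−m)/√(m(1−m)/s) ≈ z_{0.975} = 1.96, so s ≈ 0.36·0.64·(1.96)²/(0.44−0.36)² = 138.3.
At s = 138.3: P(θ<0.44) ≈ 0.973. Adjusting to match 0.975 gives s ≈ 143.42.
So α = 0.36·143.42 ≈ 51.63, β = 0.64·143.42 ≈ 91.79.

α ≈ 51.63, β ≈ 91.79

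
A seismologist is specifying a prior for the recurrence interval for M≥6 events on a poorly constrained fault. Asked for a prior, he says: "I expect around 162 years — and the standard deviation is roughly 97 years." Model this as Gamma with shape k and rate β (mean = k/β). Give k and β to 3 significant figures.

k ≈ 2.79, β ≈ 0.0172

For Gamma(k, rate β): mean = k/β, variance = k/β², so CV = 1/√k.
CV = SD/mean = 97/162 = 0.5988, hence k = 1/CV² = 2.79.
Then β = k/mean = 2.79/162 = 0.0172.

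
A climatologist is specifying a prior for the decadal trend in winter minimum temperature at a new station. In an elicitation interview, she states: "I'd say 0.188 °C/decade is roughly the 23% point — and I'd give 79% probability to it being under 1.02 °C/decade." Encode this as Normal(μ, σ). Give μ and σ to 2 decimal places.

μ = 0.59, σ = 0.54

For Normal(μ,σ), the p-quantile is μ + z_p·σ. Here z_{0.23} = -0.7388, z_{0.79} = 0.8064.
So 0.188 = μ − 0.7388σ and 1.02 = μ + 0.8064σ.
Subtracting: σ = (1.02 − 0.188)/(0.8064 − (-0.7388)) = 0.54.
Then μ = 0.188 − (-0.7388)·0.54 = 0.59.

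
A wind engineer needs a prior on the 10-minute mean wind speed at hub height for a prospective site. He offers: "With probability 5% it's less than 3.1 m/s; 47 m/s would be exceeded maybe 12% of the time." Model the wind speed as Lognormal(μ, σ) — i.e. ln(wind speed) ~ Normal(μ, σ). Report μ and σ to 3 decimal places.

If T ~ Lognormal(μ,σ) then ln T ~ Normal(μ,σ), so the p-quantile of ln T is μ + z_p·σ.
ln(3.1) = 1.131 and ln(47) = 3.85; z_{0.05} = -1.645, z_{0.88} = 1.175.
σ = (3.85 − 1.131)/(1.175 − (-1.645)) = 0.964.
μ = 1.131 − (-1.645)·0.964 = 2.717.

μ ≈ 2.717, σ ≈ 0.964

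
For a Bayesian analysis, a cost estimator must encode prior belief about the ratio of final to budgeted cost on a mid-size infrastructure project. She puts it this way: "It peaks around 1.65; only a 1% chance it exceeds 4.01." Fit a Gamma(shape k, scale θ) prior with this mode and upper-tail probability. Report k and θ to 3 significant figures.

Gamma(k,θ) with k>1 has mode (k−1)θ, so θ = 1.65/(k−1).
Need P(X < 4.01) = 0.99 with θ tied to k this way. Start at k = 2, θ = 1.65: P(X<4.01) ≈ 0.698.
Too low — raise k to concentrate. Iterating converges to k ≈ 6.99.
Then θ = 1.65/(6.99−1) ≈ 0.276.

k ≈ 6.99, θ ≈ 0.276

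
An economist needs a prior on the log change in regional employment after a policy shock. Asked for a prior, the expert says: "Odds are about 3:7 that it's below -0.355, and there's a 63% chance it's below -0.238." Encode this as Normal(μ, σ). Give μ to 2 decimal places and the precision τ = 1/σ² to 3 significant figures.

μ = -0.28, τ = 53.6

For Normal(μ,σ), the p-quantile is μ + z_p·σ. Here z_{0.3} = -0.5244, z_{0.63} = 0.3319.
So -0.355 = μ − 0.5244σ and -0.238 = μ + 0.3319σ.
Subtracting: σ = (-0.238 − -0.355)/(0.3319 − (-0.5244)) = 0.14.
Then μ = -0.355 − (-0.5244)·0.14 = -0.28.
Precision τ = 1/σ² = 1/0.1366² = 53.6.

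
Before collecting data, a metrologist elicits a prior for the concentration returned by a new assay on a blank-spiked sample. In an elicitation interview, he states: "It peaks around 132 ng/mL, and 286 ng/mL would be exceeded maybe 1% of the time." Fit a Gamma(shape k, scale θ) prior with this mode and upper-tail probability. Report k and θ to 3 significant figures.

Gamma(k,θ) with k>1 has mode (k−1)θ, so θ = 132/(k−1).
Need P(X < 286) = 0.99 with θ tied to k this way. Start at k = 2, θ = 132: P(X<286) ≈ 0.637.
Too low — raise k to concentrate. Iterating converges to k ≈ 9.09.
Then θ = 132/(9.09−1) ≈ 16.3.

k ≈ 9.09, θ ≈ 16.3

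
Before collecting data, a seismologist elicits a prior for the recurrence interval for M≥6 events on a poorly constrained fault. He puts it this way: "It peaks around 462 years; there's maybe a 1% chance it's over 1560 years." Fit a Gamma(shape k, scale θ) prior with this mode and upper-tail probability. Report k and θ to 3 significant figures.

Gamma(k,θ) with k>1 has mode (k−1)θ, so θ = 462/(k−1).
Need P(X < 1560) = 0.99 with θ tied to k this way. Start at k = 2, θ = 462: P(X<1560) ≈ 0.850.
Too low — raise k to concentrate. Iterating converges to k ≈ 3.95.
Then θ = 462/(3.95−1) ≈ 156.

k ≈ 3.95, θ ≈ 156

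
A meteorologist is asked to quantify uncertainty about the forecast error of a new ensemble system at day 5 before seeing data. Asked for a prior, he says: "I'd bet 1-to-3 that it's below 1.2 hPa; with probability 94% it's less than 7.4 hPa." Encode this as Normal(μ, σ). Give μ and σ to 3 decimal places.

μ = 3.076, σ = 2.781

For Normal(μ,σ), the p-quantile is μ + z_p·σ. Here z_{0.25} = -0.6745, z_{0.94} = 1.555.
So 1.2 = μ − 0.6745σ and 7.4 = μ + 1.555σ.
Subtracting: σ = (7.4 − 1.2)/(1.555 − (-0.6745)) = 2.781.
Then μ = 1.2 − (-0.6745)·2.781 = 3.076.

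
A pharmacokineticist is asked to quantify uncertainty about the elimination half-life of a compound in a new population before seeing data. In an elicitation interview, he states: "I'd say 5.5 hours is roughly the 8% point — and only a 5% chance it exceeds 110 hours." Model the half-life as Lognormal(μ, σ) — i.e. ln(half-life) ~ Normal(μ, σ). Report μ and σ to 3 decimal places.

μ ≈ 3.085, σ ≈ 0.982

If T ~ Lognormal(μ,σ) then ln T ~ Normal(μ,σ), so the p-quantile of ln T is μ + z_p·σ.
ln(5.5) = 1.705 and ln(110) = 4.7; z_{0.08} = -1.405, z_{0.95} = 1.645.
σ = (4.7 − 1.705)/(1.645 − (-1.405)) = 0.982.
μ = 1.705 − (-1.405)·0.982 = 3.085.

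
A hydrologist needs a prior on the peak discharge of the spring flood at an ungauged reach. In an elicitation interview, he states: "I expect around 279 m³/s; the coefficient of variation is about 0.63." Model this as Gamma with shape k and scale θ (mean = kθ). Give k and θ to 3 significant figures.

For Gamma(k, scale θ): mean = kθ, variance = kθ², so CV = 1/√k.
CV = 0.63, hence k = 1/CV² = 2.52.
Then θ = mean/k = 279/2.52 = 111.

k ≈ 2.52, θ ≈ 111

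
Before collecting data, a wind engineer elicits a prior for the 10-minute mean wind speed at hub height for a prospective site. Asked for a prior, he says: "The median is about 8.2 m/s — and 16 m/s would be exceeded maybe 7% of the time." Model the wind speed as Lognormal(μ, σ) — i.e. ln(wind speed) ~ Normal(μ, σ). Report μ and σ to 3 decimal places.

μ ≈ 2.104, σ ≈ 0.453

If T ~ Lognormal(μ,σ) then ln T ~ Normal(μ,σ), so the p-quantile of ln T is μ + z_p·σ.
ln(8.2) = 2.104 and ln(16) = 2.773; z_{0.5} = 0, z_{0.93} = 1.476.
σ = (2.773 − 2.104)/(1.476 − (0)) = 0.453.
μ = 2.104 − (0)·0.453 = 2.104.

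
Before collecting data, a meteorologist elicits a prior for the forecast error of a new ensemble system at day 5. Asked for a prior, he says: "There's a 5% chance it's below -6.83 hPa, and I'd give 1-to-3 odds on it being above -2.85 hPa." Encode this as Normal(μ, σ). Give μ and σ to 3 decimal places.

The p-quantile of Normal(μ,σ) is μ + z_p·σ, with z_{0.05} = -1.645 and z_{0.75} = 0.6745.
Eliminate σ: μ = (z₂·x₁ − z₁·x₂)/(z₂ − z₁) = (0.6745·-6.83 − (-1.645)·-2.85)/2.319 = -4.007.
Then σ = (x₂ − x₁)/(z₂ − z₁) = (-2.85 − -6.83)/2.319 = 1.716.

μ = -4.007, σ = 1.716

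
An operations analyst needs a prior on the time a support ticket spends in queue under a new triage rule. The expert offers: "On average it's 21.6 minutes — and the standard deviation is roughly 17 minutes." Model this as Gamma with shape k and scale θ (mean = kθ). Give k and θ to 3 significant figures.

k ≈ 1.61, θ ≈ 13.4

For Gamma(k, scale θ): mean = kθ, variance = kθ², so CV = 1/√k.
CV = SD/mean = 17/21.6 = 0.787, hence k = 1/CV² = 1.61.
Then θ = mean/k = 21.6/1.61 = 13.4.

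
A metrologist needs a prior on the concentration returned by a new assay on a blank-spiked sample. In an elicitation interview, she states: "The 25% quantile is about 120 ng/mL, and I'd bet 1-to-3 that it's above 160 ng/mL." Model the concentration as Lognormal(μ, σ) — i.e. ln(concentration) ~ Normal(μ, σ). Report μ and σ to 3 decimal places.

μ ≈ 4.931, σ ≈ 0.213

If T ~ Lognormal(μ,σ) then ln T ~ Normal(μ,σ), so the p-quantile of ln T is μ + z_p·σ.
ln(120) = 4.787 and ln(160) = 5.075; z_{0.25} = -0.6745, z_{0.75} = 0.6745.
σ = (5.075 − 4.787)/(0.6745 − (-0.6745)) = 0.213.
μ = 4.787 − (-0.6745)·0.213 = 4.931.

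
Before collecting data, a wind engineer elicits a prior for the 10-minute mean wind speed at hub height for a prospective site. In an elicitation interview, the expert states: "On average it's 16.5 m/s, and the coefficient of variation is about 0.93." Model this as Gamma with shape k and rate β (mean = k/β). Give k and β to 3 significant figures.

k ≈ 1.16, β ≈ 0.0701

For Gamma(k, rate β): mean = k/β, variance = k/β², so CV = 1/√k.
CV = 0.93, hence k = 1/CV² = 1.16.
Then β = k/mean = 1.16/16.5 = 0.0701.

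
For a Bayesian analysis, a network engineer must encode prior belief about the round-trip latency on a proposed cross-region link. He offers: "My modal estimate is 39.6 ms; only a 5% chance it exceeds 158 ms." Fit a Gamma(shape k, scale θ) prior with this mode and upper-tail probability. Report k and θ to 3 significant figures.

k ≈ 2.31, θ ≈ 30.1

Gamma(k,θ) with k>1 has mode (k−1)θ, so θ = 39.6/(k−1).
Need P(X < 158) = 0.95 with θ tied to k this way. Start at k = 2, θ = 39.6: P(X<158) ≈ 0.908.
Too low — raise k to concentrate. Iterating converges to k ≈ 2.31.
Then θ = 39.6/(2.31−1) ≈ 30.1.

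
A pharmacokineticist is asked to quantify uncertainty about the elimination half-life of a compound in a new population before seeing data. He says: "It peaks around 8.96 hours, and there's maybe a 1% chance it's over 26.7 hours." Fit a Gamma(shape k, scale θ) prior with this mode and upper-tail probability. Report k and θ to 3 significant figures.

k ≈ 4.78, θ ≈ 2.37

Gamma(k,θ) with k>1 has mode (k−1)θ, so θ = 8.96/(k−1).
Need P(X < 26.7) = 0.99 with θ tied to k this way. Start at k = 2, θ = 8.96: P(X<26.7) ≈ 0.798.
Too low — raise k to concentrate. Iterating converges to k ≈ 4.78.
Then θ = 8.96/(4.78−1) ≈ 2.37.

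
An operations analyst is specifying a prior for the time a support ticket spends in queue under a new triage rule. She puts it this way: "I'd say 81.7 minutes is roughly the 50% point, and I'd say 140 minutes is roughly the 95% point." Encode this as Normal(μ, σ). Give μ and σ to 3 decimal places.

μ = 81.700, σ = 35.444

The p-quantile of Normal(μ,σ) is μ + z_p·σ, with z_{0.5} = 0 and z_{0.95} = 1.645.
Eliminate σ: μ = (z₂·x₁ − z₁·x₂)/(z₂ − z₁) = (1.645·81.7 − (0)·140)/1.645 = 81.700.
Then σ = (x₂ − x₁)/(z₂ − z₁) = (140 − 81.7)/1.645 = 35.444.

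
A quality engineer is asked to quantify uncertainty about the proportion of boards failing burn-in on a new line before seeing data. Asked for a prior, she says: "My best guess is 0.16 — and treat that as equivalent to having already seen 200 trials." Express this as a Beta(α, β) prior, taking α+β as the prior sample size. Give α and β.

α = 32, β = 168

Under the effective-sample-size interpretation, Beta(α, β) has prior mean α/(α+β) and prior sample size α+β.
So α+β = 200 and α/(α+β) = 0.16, giving α = 0.16·200 = 32 and β = 200 − 32 = 168.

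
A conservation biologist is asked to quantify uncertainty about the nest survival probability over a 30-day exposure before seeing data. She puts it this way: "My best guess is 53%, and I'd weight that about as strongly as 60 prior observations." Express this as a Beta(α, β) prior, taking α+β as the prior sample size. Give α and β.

Under the effective-sample-size interpretation, Beta(α, β) has prior mean α/(α+β) and prior sample size α+β.
So α+β = 60 and α/(α+β) = 0.53, giving α = 0.53·60 = 31.8 and β = 60 − 31.8 = 28.2.

α = 31.8, β = 28.2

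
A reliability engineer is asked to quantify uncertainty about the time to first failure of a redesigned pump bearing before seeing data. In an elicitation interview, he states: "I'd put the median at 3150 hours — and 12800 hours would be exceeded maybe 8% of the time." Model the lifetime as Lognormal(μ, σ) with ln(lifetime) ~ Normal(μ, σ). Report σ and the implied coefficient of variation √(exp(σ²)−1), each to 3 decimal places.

σ ≈ 0.998, CV ≈ 1.306

If T ~ Lognormal(μ,σ) then ln T ~ Normal(μ,σ), so the p-quantile of ln T is μ + z_p·σ.
ln(3150) = 8.055 and ln(12800) = 9.457; z_{0.5} = 0, z_{0.92} = 1.405.
σ = (9.457 − 8.055)/(1.405 − (0)) = 0.998.
μ = 8.055 − (0)·0.998 = 8.055.
CV = √(exp(σ²)−1) = √(exp(0.9957)−1) = 1.306.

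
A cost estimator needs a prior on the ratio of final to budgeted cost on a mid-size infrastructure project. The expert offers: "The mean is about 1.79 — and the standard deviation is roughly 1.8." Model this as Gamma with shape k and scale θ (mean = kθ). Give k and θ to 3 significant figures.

k ≈ 0.989, θ ≈ 1.81

For Gamma(k, scale θ): mean = kθ, variance = kθ², so CV = 1/√k.
CV = SD/mean = 1.8/1.79 = 1.006, hence k = 1/CV² = 0.989.
Then θ = mean/k = 1.79/0.989 = 1.81.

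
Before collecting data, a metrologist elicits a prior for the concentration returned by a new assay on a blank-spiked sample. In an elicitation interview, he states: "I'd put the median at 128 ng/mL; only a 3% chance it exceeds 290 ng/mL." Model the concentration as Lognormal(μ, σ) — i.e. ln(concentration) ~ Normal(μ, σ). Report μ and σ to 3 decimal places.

If T ~ Lognormal(μ,σ) then ln T ~ Normal(μ,σ), so the p-quantile of ln T is μ + z_p·σ.
ln(128) = 4.852 and ln(290) = 5.67; z_{0.5} = 0, z_{0.97} = 1.881.
σ = (5.67 − 4.852)/(1.881 − (0)) = 0.435.
μ = 4.852 − (0)·0.435 = 4.852.

μ ≈ 4.852, σ ≈ 0.435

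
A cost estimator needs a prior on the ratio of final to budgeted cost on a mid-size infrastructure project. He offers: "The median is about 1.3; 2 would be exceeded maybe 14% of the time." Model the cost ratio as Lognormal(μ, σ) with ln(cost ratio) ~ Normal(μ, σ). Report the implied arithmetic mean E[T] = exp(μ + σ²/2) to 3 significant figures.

If T ~ Lognormal(μ,σ) then ln T ~ Normal(μ,σ), so the p-quantile of ln T is μ + z_p·σ.
ln(1.3) = 0.2624 and ln(2) = 0.6931; z_{0.5} = 0, z_{0.86} = 1.08.
σ = (0.6931 − 0.2624)/(1.08 − (0)) = 0.399.
μ = 0.2624 − (0)·0.399 = 0.262.
E[T] = exp(μ + σ²/2) = exp(0.262 + 0.0795) = 1.41.

E[T] ≈ 1.41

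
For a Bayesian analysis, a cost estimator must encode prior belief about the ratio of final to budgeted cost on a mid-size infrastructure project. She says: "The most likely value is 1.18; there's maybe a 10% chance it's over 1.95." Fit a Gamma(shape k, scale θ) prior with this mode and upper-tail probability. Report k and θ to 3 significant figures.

Gamma(k,θ) with k>1 has mode (k−1)θ, so θ = 1.18/(k−1).
Need P(X < 1.95) = 0.9 with θ tied to k this way. Start at k = 2, θ = 1.18: P(X<1.95) ≈ 0.492.
Too low — raise k to concentrate. Iterating converges to k ≈ 8.48.
Then θ = 1.18/(8.48−1) ≈ 0.158.

k ≈ 8.48, θ ≈ 0.158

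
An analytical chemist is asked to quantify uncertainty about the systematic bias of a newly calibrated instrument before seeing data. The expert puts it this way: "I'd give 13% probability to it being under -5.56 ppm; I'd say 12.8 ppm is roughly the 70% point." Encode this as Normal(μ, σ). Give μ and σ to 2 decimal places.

μ = 6.97, σ = 11.12

The p-quantile of Normal(μ,σ) is μ + z_p·σ, with z_{0.13} = -1.126 and z_{0.7} = 0.5244.
Eliminate σ: μ = (z₂·x₁ − z₁·x₂)/(z₂ − z₁) = (0.5244·-5.56 − (-1.126)·12.8)/1.651 = 6.97.
Then σ = (x₂ − x₁)/(z₂ − z₁) = (12.8 − -5.56)/1.651 = 11.12.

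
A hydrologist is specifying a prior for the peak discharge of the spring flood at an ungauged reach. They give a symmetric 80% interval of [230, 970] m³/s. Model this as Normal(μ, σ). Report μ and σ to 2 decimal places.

A symmetric 80% interval runs μ ± z·σ with z = 1.282.
Half-width = 370, so σ = 370/1.282 = 288.71.
μ is the interval midpoint, 600.00.

μ = 600.00, σ = 288.71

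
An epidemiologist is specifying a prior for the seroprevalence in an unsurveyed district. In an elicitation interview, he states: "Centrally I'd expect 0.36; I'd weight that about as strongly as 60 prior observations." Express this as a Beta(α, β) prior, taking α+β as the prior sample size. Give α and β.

α = 21.6, β = 38.4

Under the effective-sample-size interpretation, Beta(α, β) has prior mean α/(α+β) and prior sample size α+β.
So α+β = 60 and α/(α+β) = 0.36, giving α = 0.36·60 = 21.6 and β = 60 − 21.6 = 38.4.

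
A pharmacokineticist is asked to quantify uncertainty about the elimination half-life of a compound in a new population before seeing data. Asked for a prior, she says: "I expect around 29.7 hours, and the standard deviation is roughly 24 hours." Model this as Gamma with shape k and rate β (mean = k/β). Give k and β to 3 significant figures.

k ≈ 1.53, β ≈ 0.0516

For Gamma(k, rate β): mean = k/β, variance = k/β², so CV = 1/√k.
CV = SD/mean = 24/29.7 = 0.8081, hence k = 1/CV² = 1.53.
Then β = k/mean = 1.53/29.7 = 0.0516.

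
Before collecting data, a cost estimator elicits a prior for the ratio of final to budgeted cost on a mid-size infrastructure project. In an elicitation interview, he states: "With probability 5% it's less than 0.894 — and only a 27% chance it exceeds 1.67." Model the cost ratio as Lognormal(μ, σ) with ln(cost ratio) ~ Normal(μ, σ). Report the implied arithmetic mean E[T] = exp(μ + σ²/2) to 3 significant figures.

If T ~ Lognormal(μ,σ) then ln T ~ Normal(μ,σ), so the p-quantile of ln T is μ + z_p·σ.
ln(0.894) = -0.112 and ln(1.67) = 0.5128; z_{0.05} = -1.645, z_{0.73} = 0.6128.
σ = (0.5128 − -0.112)/(0.6128 − (-1.645)) = 0.277.
μ = -0.112 − (-1.645)·0.277 = 0.343.
E[T] = exp(μ + σ²/2) = exp(0.343 + 0.0383) = 1.46.

E[T] ≈ 1.46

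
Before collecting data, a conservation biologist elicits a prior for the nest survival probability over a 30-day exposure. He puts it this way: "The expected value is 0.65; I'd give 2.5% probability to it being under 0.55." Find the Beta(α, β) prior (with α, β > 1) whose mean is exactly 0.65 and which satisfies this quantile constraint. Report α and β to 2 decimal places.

α ≈ 59.52, β ≈ 32.05

With mean 0.65 fixed, write α = 0.65s, β = 0.35s where s = α+β.
Need P(θ < 0.55) = 0.025 under Beta(0.65s, 0.35s). Normal approximation: (q−m)/√(m(1−m)/s) ≈ z_{0.025} = -1.96, so s ≈ 0.65·0.35·(-1.96)²/(0.55−0.65)² = 87.4.
At s = 87.4: P(θ<0.55) ≈ 0.028. Adjusting to match 0.025 gives s ≈ 91.57.
So α = 0.65·91.57 ≈ 59.52, β = 0.35·91.57 ≈ 32.05.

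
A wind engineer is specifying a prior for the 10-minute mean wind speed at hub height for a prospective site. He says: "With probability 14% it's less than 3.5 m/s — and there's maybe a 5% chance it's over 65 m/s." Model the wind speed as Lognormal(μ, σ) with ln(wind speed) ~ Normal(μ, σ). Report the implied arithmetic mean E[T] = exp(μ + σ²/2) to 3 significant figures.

If T ~ Lognormal(μ,σ) then ln T ~ Normal(μ,σ), so the p-quantile of ln T is μ + z_p·σ.
ln(3.5) = 1.253 and ln(65) = 4.174; z_{0.14} = -1.08, z_{0.95} = 1.645.
σ = (4.174 − 1.253)/(1.645 − (-1.08)) = 1.072.
μ = 1.253 − (-1.08)·1.072 = 2.411.
E[T] = exp(μ + σ²/2) = exp(2.411 + 0.5747) = 19.8 m/s.

E[T] ≈ 19.8 m/s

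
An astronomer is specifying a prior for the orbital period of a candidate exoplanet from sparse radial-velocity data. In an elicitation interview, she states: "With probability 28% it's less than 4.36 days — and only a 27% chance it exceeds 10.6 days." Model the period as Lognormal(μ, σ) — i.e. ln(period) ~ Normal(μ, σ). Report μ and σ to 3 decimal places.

μ ≈ 1.906, σ ≈ 0.743

If T ~ Lognormal(μ,σ) then ln T ~ Normal(μ,σ), so the p-quantile of ln T is μ + z_p·σ.
ln(4.36) = 1.472 and ln(10.6) = 2.361; z_{0.28} = -0.5828, z_{0.73} = 0.6128.
σ = (2.361 − 1.472)/(0.6128 − (-0.5828)) = 0.743.
μ = 1.472 − (-0.5828)·0.743 = 1.906.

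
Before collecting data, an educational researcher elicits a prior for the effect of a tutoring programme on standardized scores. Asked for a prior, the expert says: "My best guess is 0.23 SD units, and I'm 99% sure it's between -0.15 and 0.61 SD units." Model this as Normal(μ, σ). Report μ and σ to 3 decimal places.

A symmetric 99% interval runs μ ± z·σ with z = 2.576.
Half-width = 0.38, so σ = 0.38/2.576 = 0.148.
μ is the stated best guess, 0.230.

μ = 0.230, σ = 0.148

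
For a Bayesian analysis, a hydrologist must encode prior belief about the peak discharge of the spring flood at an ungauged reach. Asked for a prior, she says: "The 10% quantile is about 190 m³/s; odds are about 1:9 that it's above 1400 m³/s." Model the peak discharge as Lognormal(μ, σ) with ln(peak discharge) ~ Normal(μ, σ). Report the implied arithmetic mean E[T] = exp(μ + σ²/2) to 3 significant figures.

If T ~ Lognormal(μ,σ) then ln T ~ Normal(μ,σ), so the p-quantile of ln T is μ + z_p·σ.
ln(190) = 5.247 and ln(1400) = 7.244; z_{0.1} = -1.282, z_{0.9} = 1.282.
σ = (7.244 − 5.247)/(1.282 − (-1.282)) = 0.779.
μ = 5.247 − (-1.282)·0.779 = 6.246.
E[T] = exp(μ + σ²/2) = exp(6.246 + 0.3036) = 699 m³/s.

E[T] ≈ 699 m³/s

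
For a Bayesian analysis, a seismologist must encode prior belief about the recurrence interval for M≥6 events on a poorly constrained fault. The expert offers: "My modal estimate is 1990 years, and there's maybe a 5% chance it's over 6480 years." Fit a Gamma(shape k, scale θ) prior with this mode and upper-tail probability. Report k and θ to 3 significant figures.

Gamma(k,θ) with k>1 has mode (k−1)θ, so θ = 1990/(k−1).
Need P(X < 6480) = 0.95 with θ tied to k this way. Start at k = 2, θ = 1990: P(X<6480) ≈ 0.836.
Too low — raise k to concentrate. Iterating converges to k ≈ 2.88.
Then θ = 1990/(2.88−1) ≈ 1060.

k ≈ 2.88, θ ≈ 1060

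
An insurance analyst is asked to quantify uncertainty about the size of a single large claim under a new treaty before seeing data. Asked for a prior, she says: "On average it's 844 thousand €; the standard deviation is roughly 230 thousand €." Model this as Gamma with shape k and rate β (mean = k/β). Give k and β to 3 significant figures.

k ≈ 13.5, β ≈ 0.016

For Gamma(k, rate β): mean = k/β, variance = k/β², so CV = 1/√k.
CV = SD/mean = 230/844 = 0.2725, hence k = 1/CV² = 13.5.
Then β = k/mean = 13.5/844 = 0.016.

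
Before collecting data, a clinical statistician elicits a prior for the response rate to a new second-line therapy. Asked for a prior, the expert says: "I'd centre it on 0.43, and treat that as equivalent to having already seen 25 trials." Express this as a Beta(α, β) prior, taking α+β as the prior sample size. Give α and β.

α = 10.75, β = 14.25

Under the effective-sample-size interpretation, Beta(α, β) has prior mean α/(α+β) and prior sample size α+β.
So α+β = 25 and α/(α+β) = 0.43, giving α = 0.43·25 = 10.75 and β = 25 − 10.75 = 14.25.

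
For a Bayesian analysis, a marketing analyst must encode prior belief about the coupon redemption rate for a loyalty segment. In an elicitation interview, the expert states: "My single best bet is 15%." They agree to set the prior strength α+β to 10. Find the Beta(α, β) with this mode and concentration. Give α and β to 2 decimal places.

For α,β > 1 the Beta mode is (α−1)/(α+β−2). With α+β = 10, the mode is (α−1)/8.
Set (α−1)/8 = 0.15 → α = 1 + 0.15·8 = 2.20.
β = 10 − α = 7.80.

α = 2.20, β = 7.80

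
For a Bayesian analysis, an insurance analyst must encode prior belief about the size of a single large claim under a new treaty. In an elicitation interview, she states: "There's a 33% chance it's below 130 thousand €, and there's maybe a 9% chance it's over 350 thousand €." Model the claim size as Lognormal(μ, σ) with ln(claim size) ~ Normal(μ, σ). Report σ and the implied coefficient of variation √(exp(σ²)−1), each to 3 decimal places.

σ ≈ 0.556, CV ≈ 0.602

If T ~ Lognormal(μ,σ) then ln T ~ Normal(μ,σ), so the p-quantile of ln T is μ + z_p·σ.
ln(130) = 4.868 and ln(350) = 5.858; z_{0.33} = -0.4399, z_{0.91} = 1.341.
σ = (5.858 − 4.868)/(1.341 − (-0.4399)) = 0.556.
μ = 4.868 − (-0.4399)·0.556 = 5.112.
CV = √(exp(σ²)−1) = √(exp(0.3094)−1) = 0.602.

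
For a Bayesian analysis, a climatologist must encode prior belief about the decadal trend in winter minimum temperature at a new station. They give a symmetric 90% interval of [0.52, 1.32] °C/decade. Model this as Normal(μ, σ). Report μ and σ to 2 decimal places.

μ = 0.92, σ = 0.24

A symmetric 90% interval runs μ ± z·σ with z = 1.645.
Half-width = 0.4, so σ = 0.4/1.645 = 0.24.
μ is the interval midpoint, 0.92.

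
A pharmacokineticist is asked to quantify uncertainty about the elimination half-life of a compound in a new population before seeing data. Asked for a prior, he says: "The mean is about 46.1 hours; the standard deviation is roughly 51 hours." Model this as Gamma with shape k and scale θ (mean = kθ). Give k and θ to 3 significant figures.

For Gamma(k, scale θ): mean = kθ, variance = kθ², so CV = 1/√k.
CV = SD/mean = 51/46.1 = 1.106, hence k = 1/CV² = 0.817.
Then θ = mean/k = 46.1/0.817 = 56.4.

k ≈ 0.817, θ ≈ 56.4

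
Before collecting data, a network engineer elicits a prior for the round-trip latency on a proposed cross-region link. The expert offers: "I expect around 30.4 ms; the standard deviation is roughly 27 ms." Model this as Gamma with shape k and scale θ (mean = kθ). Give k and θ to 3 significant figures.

For Gamma(k, scale θ): mean = kθ, variance = kθ², so CV = 1/√k.
CV = SD/mean = 27/30.4 = 0.8882, hence k = 1/CV² = 1.27.
Then θ = mean/k = 30.4/1.27 = 24.

k ≈ 1.27, θ ≈ 24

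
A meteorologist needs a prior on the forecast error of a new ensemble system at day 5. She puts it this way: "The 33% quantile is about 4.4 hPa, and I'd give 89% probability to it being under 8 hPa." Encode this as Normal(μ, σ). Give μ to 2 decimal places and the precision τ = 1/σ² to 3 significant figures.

For Normal(μ,σ), the p-quantile is μ + z_p·σ. Here z_{0.33} = -0.4399, z_{0.89} = 1.227.
So 4.4 = μ − 0.4399σ and 8 = μ + 1.227σ.
Subtracting: σ = (8 − 4.4)/(1.227 − (-0.4399)) = 2.16.
Then μ = 4.4 − (-0.4399)·2.16 = 5.35.
Precision τ = 1/σ² = 1/2.16² = 0.214.

μ = 5.35, τ = 0.214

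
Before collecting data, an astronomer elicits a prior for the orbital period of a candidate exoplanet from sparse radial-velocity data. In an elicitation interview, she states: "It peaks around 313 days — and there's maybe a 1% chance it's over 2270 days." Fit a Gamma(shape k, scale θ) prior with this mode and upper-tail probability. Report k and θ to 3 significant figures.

Gamma(k,θ) with k>1 has mode (k−1)θ, so θ = 313/(k−1).
Need P(X < 2270) = 0.99 with θ tied to k this way. Start at k = 2, θ = 313: P(X<2270) ≈ 0.994.
Too high — lower k to spread out. Iterating converges to k ≈ 1.89.
Then θ = 313/(1.89−1) ≈ 353.

k ≈ 1.89, θ ≈ 353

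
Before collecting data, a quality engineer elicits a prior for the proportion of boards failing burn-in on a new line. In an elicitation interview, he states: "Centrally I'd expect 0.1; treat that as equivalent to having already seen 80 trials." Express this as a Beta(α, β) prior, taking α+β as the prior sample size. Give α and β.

Under the effective-sample-size interpretation, Beta(α, β) has prior mean α/(α+β) and prior sample size α+β.
So α+β = 80 and α/(α+β) = 0.1, giving α = 0.1·80 = 8 and β = 80 − 8 = 72.

α = 8, β = 72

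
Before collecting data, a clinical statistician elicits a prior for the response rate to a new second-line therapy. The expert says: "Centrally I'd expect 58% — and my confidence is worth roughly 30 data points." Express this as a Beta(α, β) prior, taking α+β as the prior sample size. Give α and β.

α = 17.4, β = 12.6

Under the effective-sample-size interpretation, Beta(α, β) has prior mean α/(α+β) and prior sample size α+β.
So α+β = 30 and α/(α+β) = 0.58, giving α = 0.58·30 = 17.4 and β = 30 − 17.4 = 12.6.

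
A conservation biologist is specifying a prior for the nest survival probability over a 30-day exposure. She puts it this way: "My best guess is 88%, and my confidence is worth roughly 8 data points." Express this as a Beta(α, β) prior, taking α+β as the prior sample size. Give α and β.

α = 7.04, β = 0.96

Under the effective-sample-size interpretation, Beta(α, β) has prior mean α/(α+β) and prior sample size α+β.
So α+β = 8 and α/(α+β) = 0.88, giving α = 0.88·8 = 7.04 and β = 8 − 7.04 = 0.96.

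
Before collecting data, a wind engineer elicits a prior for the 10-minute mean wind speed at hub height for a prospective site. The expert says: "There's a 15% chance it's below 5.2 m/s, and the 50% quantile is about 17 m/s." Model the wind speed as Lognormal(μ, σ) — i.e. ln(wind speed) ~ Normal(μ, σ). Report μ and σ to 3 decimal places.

If T ~ Lognormal(μ,σ) then ln T ~ Normal(μ,σ), so the p-quantile of ln T is μ + z_p·σ.
ln(5.2) = 1.649 and ln(17) = 2.833; z_{0.15} = -1.036, z_{0.5} = 0.
σ = (2.833 − 1.649)/(0 − (-1.036)) = 1.143.
μ = 1.649 − (-1.036)·1.143 = 2.833.

μ ≈ 2.833, σ ≈ 1.143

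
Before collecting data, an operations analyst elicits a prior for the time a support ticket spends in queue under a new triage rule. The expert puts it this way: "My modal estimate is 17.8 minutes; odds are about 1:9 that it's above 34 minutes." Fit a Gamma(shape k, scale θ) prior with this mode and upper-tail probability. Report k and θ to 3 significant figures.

Gamma(k,θ) with k>1 has mode (k−1)θ, so θ = 17.8/(k−1).
Need P(X < 34) = 0.9 with θ tied to k this way. Start at k = 2, θ = 17.8: P(X<34) ≈ 0.569.
Too low — raise k to concentrate. Iterating converges to k ≈ 5.57.
Then θ = 17.8/(5.57−1) ≈ 3.9.

k ≈ 5.57, θ ≈ 3.9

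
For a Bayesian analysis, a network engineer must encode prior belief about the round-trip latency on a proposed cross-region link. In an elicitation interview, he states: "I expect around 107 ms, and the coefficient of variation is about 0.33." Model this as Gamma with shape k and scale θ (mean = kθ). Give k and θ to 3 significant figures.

k ≈ 9.18, θ ≈ 11.7

For Gamma(k, scale θ): mean = kθ, variance = kθ², so CV = 1/√k.
CV = 0.33, hence k = 1/CV² = 9.18.
Then θ = mean/k = 107/9.18 = 11.7.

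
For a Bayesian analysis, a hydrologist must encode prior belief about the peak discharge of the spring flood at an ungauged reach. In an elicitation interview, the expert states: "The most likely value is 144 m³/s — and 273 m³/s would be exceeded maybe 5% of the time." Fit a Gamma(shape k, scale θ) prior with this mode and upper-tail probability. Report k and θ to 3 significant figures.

k ≈ 7.79, θ ≈ 21.2

Gamma(k,θ) with k>1 has mode (k−1)θ, so θ = 144/(k−1).
Need P(X < 273) = 0.95 with θ tied to k this way. Start at k = 2, θ = 144: P(X<273) ≈ 0.565.
Too low — raise k to concentrate. Iterating converges to k ≈ 7.79.
Then θ = 144/(7.79−1) ≈ 21.2.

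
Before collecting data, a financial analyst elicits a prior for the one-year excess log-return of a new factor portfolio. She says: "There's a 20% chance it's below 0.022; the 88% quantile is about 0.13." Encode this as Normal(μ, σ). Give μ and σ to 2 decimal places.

μ = 0.07, σ = 0.05

The p-quantile of Normal(μ,σ) is μ + z_p·σ, with z_{0.2} = -0.8416 and z_{0.88} = 1.175.
Eliminate σ: μ = (z₂·x₁ − z₁·x₂)/(z₂ − z₁) = (1.175·0.022 − (-0.8416)·0.13)/2.017 = 0.07.
Then σ = (x₂ − x₁)/(z₂ − z₁) = (0.13 − 0.022)/2.017 = 0.05.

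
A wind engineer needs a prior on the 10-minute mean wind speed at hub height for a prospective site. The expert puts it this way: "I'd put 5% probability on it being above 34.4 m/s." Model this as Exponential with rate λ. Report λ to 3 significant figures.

P(T > 34.4) = e^(−λ·34.4) = 0.05, so λ = −ln(0.05)/34.4 = 0.0871.

λ ≈ 0.0871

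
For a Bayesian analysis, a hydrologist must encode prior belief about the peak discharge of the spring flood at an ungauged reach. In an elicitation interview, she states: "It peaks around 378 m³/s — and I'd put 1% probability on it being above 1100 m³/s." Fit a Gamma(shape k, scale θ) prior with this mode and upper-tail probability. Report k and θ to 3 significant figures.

Gamma(k,θ) with k>1 has mode (k−1)θ, so θ = 378/(k−1).
Need P(X < 1100) = 0.99 with θ tied to k this way. Start at k = 2, θ = 378: P(X<1100) ≈ 0.787.
Too low — raise k to concentrate. Iterating converges to k ≈ 4.97.
Then θ = 378/(4.97−1) ≈ 95.1.

k ≈ 4.97, θ ≈ 95.1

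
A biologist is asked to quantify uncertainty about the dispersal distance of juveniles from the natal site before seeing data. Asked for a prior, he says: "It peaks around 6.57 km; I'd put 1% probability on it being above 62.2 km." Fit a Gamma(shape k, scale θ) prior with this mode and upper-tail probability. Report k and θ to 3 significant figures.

k ≈ 1.63, θ ≈ 10.5

Gamma(k,θ) with k>1 has mode (k−1)θ, so θ = 6.57/(k−1).
Need P(X < 62.2) = 0.99 with θ tied to k this way. Start at k = 2, θ = 6.57: P(X<62.2) ≈ 0.999.
Too high — lower k to spread out. Iterating converges to k ≈ 1.63.
Then θ = 6.57/(1.63−1) ≈ 10.5.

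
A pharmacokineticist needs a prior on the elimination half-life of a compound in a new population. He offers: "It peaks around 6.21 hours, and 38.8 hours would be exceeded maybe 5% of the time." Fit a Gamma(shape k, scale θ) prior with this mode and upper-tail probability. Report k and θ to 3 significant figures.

k ≈ 1.67, θ ≈ 9.23

Gamma(k,θ) with k>1 has mode (k−1)θ, so θ = 6.21/(k−1).
Need P(X < 38.8) = 0.95 with θ tied to k this way. Start at k = 2, θ = 6.21: P(X<38.8) ≈ 0.986.
Too high — lower k to spread out. Iterating converges to k ≈ 1.67.
Then θ = 6.21/(1.67−1) ≈ 9.23.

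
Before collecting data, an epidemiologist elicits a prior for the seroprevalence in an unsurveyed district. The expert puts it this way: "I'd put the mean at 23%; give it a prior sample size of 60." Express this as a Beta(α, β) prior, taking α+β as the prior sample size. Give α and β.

α = 13.8, β = 46.2

Under the effective-sample-size interpretation, Beta(α, β) has prior mean α/(α+β) and prior sample size α+β.
So α+β = 60 and α/(α+β) = 0.23, giving α = 0.23·60 = 13.8 and β = 60 − 13.8 = 46.2.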